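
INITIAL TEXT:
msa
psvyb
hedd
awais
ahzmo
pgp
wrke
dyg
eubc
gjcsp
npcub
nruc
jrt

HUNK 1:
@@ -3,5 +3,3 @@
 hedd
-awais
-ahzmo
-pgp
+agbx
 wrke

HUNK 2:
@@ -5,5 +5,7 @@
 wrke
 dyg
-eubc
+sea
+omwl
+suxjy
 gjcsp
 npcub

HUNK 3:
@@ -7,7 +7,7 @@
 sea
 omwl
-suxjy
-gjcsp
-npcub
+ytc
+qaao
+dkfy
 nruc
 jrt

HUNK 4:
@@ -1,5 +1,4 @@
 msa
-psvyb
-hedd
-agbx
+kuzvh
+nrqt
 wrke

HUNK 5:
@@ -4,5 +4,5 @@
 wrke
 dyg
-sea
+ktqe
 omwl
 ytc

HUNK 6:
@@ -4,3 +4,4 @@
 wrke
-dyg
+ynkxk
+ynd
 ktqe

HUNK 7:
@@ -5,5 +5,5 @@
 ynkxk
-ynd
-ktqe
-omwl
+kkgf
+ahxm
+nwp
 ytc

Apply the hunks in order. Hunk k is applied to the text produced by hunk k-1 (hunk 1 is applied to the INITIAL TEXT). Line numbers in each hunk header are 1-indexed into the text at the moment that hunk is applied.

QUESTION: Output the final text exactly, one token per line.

Answer: msa
kuzvh
nrqt
wrke
ynkxk
kkgf
ahxm
nwp
ytc
qaao
dkfy
nruc
jrt

Derivation:
Hunk 1: at line 3 remove [awais,ahzmo,pgp] add [agbx] -> 11 lines: msa psvyb hedd agbx wrke dyg eubc gjcsp npcub nruc jrt
Hunk 2: at line 5 remove [eubc] add [sea,omwl,suxjy] -> 13 lines: msa psvyb hedd agbx wrke dyg sea omwl suxjy gjcsp npcub nruc jrt
Hunk 3: at line 7 remove [suxjy,gjcsp,npcub] add [ytc,qaao,dkfy] -> 13 lines: msa psvyb hedd agbx wrke dyg sea omwl ytc qaao dkfy nruc jrt
Hunk 4: at line 1 remove [psvyb,hedd,agbx] add [kuzvh,nrqt] -> 12 lines: msa kuzvh nrqt wrke dyg sea omwl ytc qaao dkfy nruc jrt
Hunk 5: at line 4 remove [sea] add [ktqe] -> 12 lines: msa kuzvh nrqt wrke dyg ktqe omwl ytc qaao dkfy nruc jrt
Hunk 6: at line 4 remove [dyg] add [ynkxk,ynd] -> 13 lines: msa kuzvh nrqt wrke ynkxk ynd ktqe omwl ytc qaao dkfy nruc jrt
Hunk 7: at line 5 remove [ynd,ktqe,omwl] add [kkgf,ahxm,nwp] -> 13 lines: msa kuzvh nrqt wrke ynkxk kkgf ahxm nwp ytc qaao dkfy nruc jrt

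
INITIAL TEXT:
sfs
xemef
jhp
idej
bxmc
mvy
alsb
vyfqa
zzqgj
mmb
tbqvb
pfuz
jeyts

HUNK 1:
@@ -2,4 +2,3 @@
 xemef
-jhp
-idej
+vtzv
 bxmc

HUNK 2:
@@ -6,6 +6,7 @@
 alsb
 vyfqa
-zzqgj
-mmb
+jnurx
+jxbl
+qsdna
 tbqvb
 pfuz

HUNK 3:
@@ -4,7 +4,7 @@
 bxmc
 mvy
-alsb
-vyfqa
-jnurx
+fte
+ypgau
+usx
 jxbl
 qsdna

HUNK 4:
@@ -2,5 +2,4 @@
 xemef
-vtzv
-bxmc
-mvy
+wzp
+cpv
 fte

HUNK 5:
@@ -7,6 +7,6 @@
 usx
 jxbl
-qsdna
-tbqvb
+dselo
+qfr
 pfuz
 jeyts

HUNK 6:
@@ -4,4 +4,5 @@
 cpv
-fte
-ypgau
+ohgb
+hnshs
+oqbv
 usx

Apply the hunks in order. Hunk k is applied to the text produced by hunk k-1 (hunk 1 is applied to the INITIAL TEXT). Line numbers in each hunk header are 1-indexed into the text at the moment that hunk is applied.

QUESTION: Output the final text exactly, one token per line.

Hunk 1: at line 2 remove [jhp,idej] add [vtzv] -> 12 lines: sfs xemef vtzv bxmc mvy alsb vyfqa zzqgj mmb tbqvb pfuz jeyts
Hunk 2: at line 6 remove [zzqgj,mmb] add [jnurx,jxbl,qsdna] -> 13 lines: sfs xemef vtzv bxmc mvy alsb vyfqa jnurx jxbl qsdna tbqvb pfuz jeyts
Hunk 3: at line 4 remove [alsb,vyfqa,jnurx] add [fte,ypgau,usx] -> 13 lines: sfs xemef vtzv bxmc mvy fte ypgau usx jxbl qsdna tbqvb pfuz jeyts
Hunk 4: at line 2 remove [vtzv,bxmc,mvy] add [wzp,cpv] -> 12 lines: sfs xemef wzp cpv fte ypgau usx jxbl qsdna tbqvb pfuz jeyts
Hunk 5: at line 7 remove [qsdna,tbqvb] add [dselo,qfr] -> 12 lines: sfs xemef wzp cpv fte ypgau usx jxbl dselo qfr pfuz jeyts
Hunk 6: at line 4 remove [fte,ypgau] add [ohgb,hnshs,oqbv] -> 13 lines: sfs xemef wzp cpv ohgb hnshs oqbv usx jxbl dselo qfr pfuz jeyts

Answer: sfs
xemef
wzp
cpv
ohgb
hnshs
oqbv
usx
jxbl
dselo
qfr
pfuz
jeyts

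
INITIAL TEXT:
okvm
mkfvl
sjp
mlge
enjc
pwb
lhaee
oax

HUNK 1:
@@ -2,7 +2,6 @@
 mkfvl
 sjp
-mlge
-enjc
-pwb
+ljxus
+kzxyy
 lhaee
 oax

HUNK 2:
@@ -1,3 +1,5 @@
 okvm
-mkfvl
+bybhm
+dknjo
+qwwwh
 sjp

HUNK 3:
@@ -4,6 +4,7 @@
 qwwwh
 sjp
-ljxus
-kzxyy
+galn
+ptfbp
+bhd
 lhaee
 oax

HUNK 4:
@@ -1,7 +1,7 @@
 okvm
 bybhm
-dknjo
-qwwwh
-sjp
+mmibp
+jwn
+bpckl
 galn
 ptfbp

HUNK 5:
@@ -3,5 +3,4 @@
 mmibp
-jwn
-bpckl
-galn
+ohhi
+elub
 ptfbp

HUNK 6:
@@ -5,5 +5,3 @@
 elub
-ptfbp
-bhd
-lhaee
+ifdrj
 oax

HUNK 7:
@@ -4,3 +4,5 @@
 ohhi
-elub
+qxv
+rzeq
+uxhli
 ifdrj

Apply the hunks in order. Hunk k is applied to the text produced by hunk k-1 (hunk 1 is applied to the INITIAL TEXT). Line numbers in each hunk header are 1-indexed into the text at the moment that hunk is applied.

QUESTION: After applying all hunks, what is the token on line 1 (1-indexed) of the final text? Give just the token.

Answer: okvm

Derivation:
Hunk 1: at line 2 remove [mlge,enjc,pwb] add [ljxus,kzxyy] -> 7 lines: okvm mkfvl sjp ljxus kzxyy lhaee oax
Hunk 2: at line 1 remove [mkfvl] add [bybhm,dknjo,qwwwh] -> 9 lines: okvm bybhm dknjo qwwwh sjp ljxus kzxyy lhaee oax
Hunk 3: at line 4 remove [ljxus,kzxyy] add [galn,ptfbp,bhd] -> 10 lines: okvm bybhm dknjo qwwwh sjp galn ptfbp bhd lhaee oax
Hunk 4: at line 1 remove [dknjo,qwwwh,sjp] add [mmibp,jwn,bpckl] -> 10 lines: okvm bybhm mmibp jwn bpckl galn ptfbp bhd lhaee oax
Hunk 5: at line 3 remove [jwn,bpckl,galn] add [ohhi,elub] -> 9 lines: okvm bybhm mmibp ohhi elub ptfbp bhd lhaee oax
Hunk 6: at line 5 remove [ptfbp,bhd,lhaee] add [ifdrj] -> 7 lines: okvm bybhm mmibp ohhi elub ifdrj oax
Hunk 7: at line 4 remove [elub] add [qxv,rzeq,uxhli] -> 9 lines: okvm bybhm mmibp ohhi qxv rzeq uxhli ifdrj oax
Final line 1: okvm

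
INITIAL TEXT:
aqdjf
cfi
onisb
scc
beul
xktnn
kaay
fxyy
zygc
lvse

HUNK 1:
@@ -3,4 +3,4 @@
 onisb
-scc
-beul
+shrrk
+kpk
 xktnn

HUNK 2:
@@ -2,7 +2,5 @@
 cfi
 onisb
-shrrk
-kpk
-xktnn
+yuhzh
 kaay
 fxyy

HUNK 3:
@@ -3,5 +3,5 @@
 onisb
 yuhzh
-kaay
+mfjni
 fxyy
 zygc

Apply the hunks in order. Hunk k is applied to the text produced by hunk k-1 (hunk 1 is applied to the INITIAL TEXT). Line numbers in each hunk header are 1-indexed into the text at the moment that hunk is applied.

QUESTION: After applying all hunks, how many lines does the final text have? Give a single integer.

Hunk 1: at line 3 remove [scc,beul] add [shrrk,kpk] -> 10 lines: aqdjf cfi onisb shrrk kpk xktnn kaay fxyy zygc lvse
Hunk 2: at line 2 remove [shrrk,kpk,xktnn] add [yuhzh] -> 8 lines: aqdjf cfi onisb yuhzh kaay fxyy zygc lvse
Hunk 3: at line 3 remove [kaay] add [mfjni] -> 8 lines: aqdjf cfi onisb yuhzh mfjni fxyy zygc lvse
Final line count: 8

Answer: 8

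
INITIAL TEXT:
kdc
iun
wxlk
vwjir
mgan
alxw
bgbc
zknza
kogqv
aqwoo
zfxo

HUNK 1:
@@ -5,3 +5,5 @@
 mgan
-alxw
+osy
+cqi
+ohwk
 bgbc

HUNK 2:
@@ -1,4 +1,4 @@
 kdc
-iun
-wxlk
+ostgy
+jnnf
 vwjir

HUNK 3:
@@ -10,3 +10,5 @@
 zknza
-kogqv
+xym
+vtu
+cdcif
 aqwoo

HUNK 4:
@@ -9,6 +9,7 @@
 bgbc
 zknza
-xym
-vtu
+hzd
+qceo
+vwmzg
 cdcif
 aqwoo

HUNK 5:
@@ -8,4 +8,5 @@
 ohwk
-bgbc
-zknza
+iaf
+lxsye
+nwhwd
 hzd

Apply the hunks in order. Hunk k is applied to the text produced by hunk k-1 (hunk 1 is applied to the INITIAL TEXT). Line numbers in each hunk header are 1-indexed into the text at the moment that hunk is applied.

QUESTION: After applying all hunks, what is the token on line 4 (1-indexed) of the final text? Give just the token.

Answer: vwjir

Derivation:
Hunk 1: at line 5 remove [alxw] add [osy,cqi,ohwk] -> 13 lines: kdc iun wxlk vwjir mgan osy cqi ohwk bgbc zknza kogqv aqwoo zfxo
Hunk 2: at line 1 remove [iun,wxlk] add [ostgy,jnnf] -> 13 lines: kdc ostgy jnnf vwjir mgan osy cqi ohwk bgbc zknza kogqv aqwoo zfxo
Hunk 3: at line 10 remove [kogqv] add [xym,vtu,cdcif] -> 15 lines: kdc ostgy jnnf vwjir mgan osy cqi ohwk bgbc zknza xym vtu cdcif aqwoo zfxo
Hunk 4: at line 9 remove [xym,vtu] add [hzd,qceo,vwmzg] -> 16 lines: kdc ostgy jnnf vwjir mgan osy cqi ohwk bgbc zknza hzd qceo vwmzg cdcif aqwoo zfxo
Hunk 5: at line 8 remove [bgbc,zknza] add [iaf,lxsye,nwhwd] -> 17 lines: kdc ostgy jnnf vwjir mgan osy cqi ohwk iaf lxsye nwhwd hzd qceo vwmzg cdcif aqwoo zfxo
Final line 4: vwjir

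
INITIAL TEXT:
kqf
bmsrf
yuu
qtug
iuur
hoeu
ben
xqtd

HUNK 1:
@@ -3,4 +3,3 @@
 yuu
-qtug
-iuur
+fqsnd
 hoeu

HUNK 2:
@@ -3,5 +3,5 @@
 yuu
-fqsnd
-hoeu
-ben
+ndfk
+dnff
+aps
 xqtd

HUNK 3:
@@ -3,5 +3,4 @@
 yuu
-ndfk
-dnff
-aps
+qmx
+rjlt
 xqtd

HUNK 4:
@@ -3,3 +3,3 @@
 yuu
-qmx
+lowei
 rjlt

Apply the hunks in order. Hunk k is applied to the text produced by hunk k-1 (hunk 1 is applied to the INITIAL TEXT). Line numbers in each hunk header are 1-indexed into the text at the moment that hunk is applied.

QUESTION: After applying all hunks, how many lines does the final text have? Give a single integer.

Hunk 1: at line 3 remove [qtug,iuur] add [fqsnd] -> 7 lines: kqf bmsrf yuu fqsnd hoeu ben xqtd
Hunk 2: at line 3 remove [fqsnd,hoeu,ben] add [ndfk,dnff,aps] -> 7 lines: kqf bmsrf yuu ndfk dnff aps xqtd
Hunk 3: at line 3 remove [ndfk,dnff,aps] add [qmx,rjlt] -> 6 lines: kqf bmsrf yuu qmx rjlt xqtd
Hunk 4: at line 3 remove [qmx] add [lowei] -> 6 lines: kqf bmsrf yuu lowei rjlt xqtd
Final line count: 6

Answer: 6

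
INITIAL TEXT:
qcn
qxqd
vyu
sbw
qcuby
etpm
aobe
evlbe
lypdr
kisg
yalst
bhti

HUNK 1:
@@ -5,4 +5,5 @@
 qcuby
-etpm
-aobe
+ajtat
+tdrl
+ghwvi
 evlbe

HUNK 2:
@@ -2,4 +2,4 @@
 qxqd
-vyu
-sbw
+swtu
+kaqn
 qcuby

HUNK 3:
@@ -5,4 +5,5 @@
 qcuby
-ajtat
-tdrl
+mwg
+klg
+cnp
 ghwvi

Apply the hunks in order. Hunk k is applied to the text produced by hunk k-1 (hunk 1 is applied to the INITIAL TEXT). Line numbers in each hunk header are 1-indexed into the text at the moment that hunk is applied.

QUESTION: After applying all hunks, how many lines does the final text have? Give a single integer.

Hunk 1: at line 5 remove [etpm,aobe] add [ajtat,tdrl,ghwvi] -> 13 lines: qcn qxqd vyu sbw qcuby ajtat tdrl ghwvi evlbe lypdr kisg yalst bhti
Hunk 2: at line 2 remove [vyu,sbw] add [swtu,kaqn] -> 13 lines: qcn qxqd swtu kaqn qcuby ajtat tdrl ghwvi evlbe lypdr kisg yalst bhti
Hunk 3: at line 5 remove [ajtat,tdrl] add [mwg,klg,cnp] -> 14 lines: qcn qxqd swtu kaqn qcuby mwg klg cnp ghwvi evlbe lypdr kisg yalst bhti
Final line count: 14

Answer: 14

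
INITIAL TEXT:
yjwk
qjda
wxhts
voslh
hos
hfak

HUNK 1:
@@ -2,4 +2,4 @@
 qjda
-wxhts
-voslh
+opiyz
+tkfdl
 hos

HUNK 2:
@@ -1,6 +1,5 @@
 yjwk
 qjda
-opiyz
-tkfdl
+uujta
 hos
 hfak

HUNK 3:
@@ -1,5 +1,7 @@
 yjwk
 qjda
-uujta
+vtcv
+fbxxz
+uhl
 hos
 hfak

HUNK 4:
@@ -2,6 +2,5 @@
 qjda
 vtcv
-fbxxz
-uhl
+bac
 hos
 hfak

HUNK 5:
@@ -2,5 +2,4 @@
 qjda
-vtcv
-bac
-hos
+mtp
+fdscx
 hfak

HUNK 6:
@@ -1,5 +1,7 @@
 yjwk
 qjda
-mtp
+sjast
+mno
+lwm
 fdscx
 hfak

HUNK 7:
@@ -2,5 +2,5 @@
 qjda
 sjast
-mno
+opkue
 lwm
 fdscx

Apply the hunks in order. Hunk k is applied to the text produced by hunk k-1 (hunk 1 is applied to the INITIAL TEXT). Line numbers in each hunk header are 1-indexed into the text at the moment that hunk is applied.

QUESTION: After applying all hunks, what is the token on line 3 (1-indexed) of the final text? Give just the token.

Answer: sjast

Derivation:
Hunk 1: at line 2 remove [wxhts,voslh] add [opiyz,tkfdl] -> 6 lines: yjwk qjda opiyz tkfdl hos hfak
Hunk 2: at line 1 remove [opiyz,tkfdl] add [uujta] -> 5 lines: yjwk qjda uujta hos hfak
Hunk 3: at line 1 remove [uujta] add [vtcv,fbxxz,uhl] -> 7 lines: yjwk qjda vtcv fbxxz uhl hos hfak
Hunk 4: at line 2 remove [fbxxz,uhl] add [bac] -> 6 lines: yjwk qjda vtcv bac hos hfak
Hunk 5: at line 2 remove [vtcv,bac,hos] add [mtp,fdscx] -> 5 lines: yjwk qjda mtp fdscx hfak
Hunk 6: at line 1 remove [mtp] add [sjast,mno,lwm] -> 7 lines: yjwk qjda sjast mno lwm fdscx hfak
Hunk 7: at line 2 remove [mno] add [opkue] -> 7 lines: yjwk qjda sjast opkue lwm fdscx hfak
Final line 3: sjast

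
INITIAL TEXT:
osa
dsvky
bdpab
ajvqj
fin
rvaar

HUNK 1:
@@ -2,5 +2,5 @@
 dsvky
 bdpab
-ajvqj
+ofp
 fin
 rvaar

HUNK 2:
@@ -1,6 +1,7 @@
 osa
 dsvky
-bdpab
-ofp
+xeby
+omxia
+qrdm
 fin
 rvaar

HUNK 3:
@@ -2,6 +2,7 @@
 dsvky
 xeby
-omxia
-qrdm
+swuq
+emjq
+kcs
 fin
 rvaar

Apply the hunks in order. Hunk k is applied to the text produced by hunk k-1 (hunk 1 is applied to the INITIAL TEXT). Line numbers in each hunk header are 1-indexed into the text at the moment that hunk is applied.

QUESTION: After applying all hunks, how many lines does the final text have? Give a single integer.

Answer: 8

Derivation:
Hunk 1: at line 2 remove [ajvqj] add [ofp] -> 6 lines: osa dsvky bdpab ofp fin rvaar
Hunk 2: at line 1 remove [bdpab,ofp] add [xeby,omxia,qrdm] -> 7 lines: osa dsvky xeby omxia qrdm fin rvaar
Hunk 3: at line 2 remove [omxia,qrdm] add [swuq,emjq,kcs] -> 8 lines: osa dsvky xeby swuq emjq kcs fin rvaar
Final line count: 8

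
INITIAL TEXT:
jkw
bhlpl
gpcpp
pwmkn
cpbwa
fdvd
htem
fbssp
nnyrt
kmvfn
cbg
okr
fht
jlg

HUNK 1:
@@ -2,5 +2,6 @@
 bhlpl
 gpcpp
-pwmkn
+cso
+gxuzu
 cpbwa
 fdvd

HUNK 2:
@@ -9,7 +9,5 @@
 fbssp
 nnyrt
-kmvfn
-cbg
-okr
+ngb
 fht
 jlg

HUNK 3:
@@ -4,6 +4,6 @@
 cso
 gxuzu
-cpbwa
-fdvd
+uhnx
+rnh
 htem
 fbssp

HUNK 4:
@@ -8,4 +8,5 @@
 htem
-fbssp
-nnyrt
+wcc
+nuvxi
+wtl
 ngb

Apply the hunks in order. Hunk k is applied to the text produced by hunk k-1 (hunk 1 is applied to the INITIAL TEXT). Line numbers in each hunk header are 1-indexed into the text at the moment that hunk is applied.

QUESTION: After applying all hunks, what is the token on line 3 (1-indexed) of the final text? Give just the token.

Answer: gpcpp

Derivation:
Hunk 1: at line 2 remove [pwmkn] add [cso,gxuzu] -> 15 lines: jkw bhlpl gpcpp cso gxuzu cpbwa fdvd htem fbssp nnyrt kmvfn cbg okr fht jlg
Hunk 2: at line 9 remove [kmvfn,cbg,okr] add [ngb] -> 13 lines: jkw bhlpl gpcpp cso gxuzu cpbwa fdvd htem fbssp nnyrt ngb fht jlg
Hunk 3: at line 4 remove [cpbwa,fdvd] add [uhnx,rnh] -> 13 lines: jkw bhlpl gpcpp cso gxuzu uhnx rnh htem fbssp nnyrt ngb fht jlg
Hunk 4: at line 8 remove [fbssp,nnyrt] add [wcc,nuvxi,wtl] -> 14 lines: jkw bhlpl gpcpp cso gxuzu uhnx rnh htem wcc nuvxi wtl ngb fht jlg
Final line 3: gpcpp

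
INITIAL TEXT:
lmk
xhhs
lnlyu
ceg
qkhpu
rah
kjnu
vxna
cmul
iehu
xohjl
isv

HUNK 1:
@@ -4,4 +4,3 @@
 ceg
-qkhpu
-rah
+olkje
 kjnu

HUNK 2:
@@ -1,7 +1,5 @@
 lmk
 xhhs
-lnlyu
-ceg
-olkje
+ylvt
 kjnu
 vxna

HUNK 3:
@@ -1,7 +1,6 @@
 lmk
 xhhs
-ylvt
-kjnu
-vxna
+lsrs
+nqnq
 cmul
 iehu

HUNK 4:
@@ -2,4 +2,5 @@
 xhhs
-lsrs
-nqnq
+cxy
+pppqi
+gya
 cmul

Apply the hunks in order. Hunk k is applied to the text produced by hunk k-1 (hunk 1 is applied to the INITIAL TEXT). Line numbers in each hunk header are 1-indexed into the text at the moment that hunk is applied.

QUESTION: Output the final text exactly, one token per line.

Answer: lmk
xhhs
cxy
pppqi
gya
cmul
iehu
xohjl
isv

Derivation:
Hunk 1: at line 4 remove [qkhpu,rah] add [olkje] -> 11 lines: lmk xhhs lnlyu ceg olkje kjnu vxna cmul iehu xohjl isv
Hunk 2: at line 1 remove [lnlyu,ceg,olkje] add [ylvt] -> 9 lines: lmk xhhs ylvt kjnu vxna cmul iehu xohjl isv
Hunk 3: at line 1 remove [ylvt,kjnu,vxna] add [lsrs,nqnq] -> 8 lines: lmk xhhs lsrs nqnq cmul iehu xohjl isv
Hunk 4: at line 2 remove [lsrs,nqnq] add [cxy,pppqi,gya] -> 9 lines: lmk xhhs cxy pppqi gya cmul iehu xohjl isv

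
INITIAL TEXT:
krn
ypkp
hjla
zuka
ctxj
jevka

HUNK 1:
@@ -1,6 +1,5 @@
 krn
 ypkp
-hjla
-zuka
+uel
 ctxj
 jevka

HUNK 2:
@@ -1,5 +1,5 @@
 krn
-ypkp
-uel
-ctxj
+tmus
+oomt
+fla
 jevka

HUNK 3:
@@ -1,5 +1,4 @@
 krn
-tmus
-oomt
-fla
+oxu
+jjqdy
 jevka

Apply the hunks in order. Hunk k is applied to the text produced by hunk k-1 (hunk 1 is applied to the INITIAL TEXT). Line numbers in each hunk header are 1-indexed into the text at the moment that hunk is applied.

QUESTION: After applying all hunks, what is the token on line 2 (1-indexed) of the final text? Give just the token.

Answer: oxu

Derivation:
Hunk 1: at line 1 remove [hjla,zuka] add [uel] -> 5 lines: krn ypkp uel ctxj jevka
Hunk 2: at line 1 remove [ypkp,uel,ctxj] add [tmus,oomt,fla] -> 5 lines: krn tmus oomt fla jevka
Hunk 3: at line 1 remove [tmus,oomt,fla] add [oxu,jjqdy] -> 4 lines: krn oxu jjqdy jevka
Final line 2: oxu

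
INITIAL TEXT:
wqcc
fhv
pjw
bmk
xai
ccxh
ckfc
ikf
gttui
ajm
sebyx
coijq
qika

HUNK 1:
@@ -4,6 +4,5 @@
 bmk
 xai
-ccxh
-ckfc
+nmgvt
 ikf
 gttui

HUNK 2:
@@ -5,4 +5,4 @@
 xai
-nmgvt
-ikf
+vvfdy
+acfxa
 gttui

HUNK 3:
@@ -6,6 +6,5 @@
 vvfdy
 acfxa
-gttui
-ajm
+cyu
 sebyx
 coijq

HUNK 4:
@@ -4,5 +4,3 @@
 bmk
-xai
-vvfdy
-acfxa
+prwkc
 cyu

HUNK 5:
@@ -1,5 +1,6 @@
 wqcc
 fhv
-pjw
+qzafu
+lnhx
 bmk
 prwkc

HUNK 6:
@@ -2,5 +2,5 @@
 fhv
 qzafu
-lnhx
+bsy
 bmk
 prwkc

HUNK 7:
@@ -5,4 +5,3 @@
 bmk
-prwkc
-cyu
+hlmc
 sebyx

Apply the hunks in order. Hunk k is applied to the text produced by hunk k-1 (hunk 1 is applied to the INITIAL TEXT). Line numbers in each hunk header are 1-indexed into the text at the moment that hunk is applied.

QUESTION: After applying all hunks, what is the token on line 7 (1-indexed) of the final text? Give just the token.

Answer: sebyx

Derivation:
Hunk 1: at line 4 remove [ccxh,ckfc] add [nmgvt] -> 12 lines: wqcc fhv pjw bmk xai nmgvt ikf gttui ajm sebyx coijq qika
Hunk 2: at line 5 remove [nmgvt,ikf] add [vvfdy,acfxa] -> 12 lines: wqcc fhv pjw bmk xai vvfdy acfxa gttui ajm sebyx coijq qika
Hunk 3: at line 6 remove [gttui,ajm] add [cyu] -> 11 lines: wqcc fhv pjw bmk xai vvfdy acfxa cyu sebyx coijq qika
Hunk 4: at line 4 remove [xai,vvfdy,acfxa] add [prwkc] -> 9 lines: wqcc fhv pjw bmk prwkc cyu sebyx coijq qika
Hunk 5: at line 1 remove [pjw] add [qzafu,lnhx] -> 10 lines: wqcc fhv qzafu lnhx bmk prwkc cyu sebyx coijq qika
Hunk 6: at line 2 remove [lnhx] add [bsy] -> 10 lines: wqcc fhv qzafu bsy bmk prwkc cyu sebyx coijq qika
Hunk 7: at line 5 remove [prwkc,cyu] add [hlmc] -> 9 lines: wqcc fhv qzafu bsy bmk hlmc sebyx coijq qika
Final line 7: sebyx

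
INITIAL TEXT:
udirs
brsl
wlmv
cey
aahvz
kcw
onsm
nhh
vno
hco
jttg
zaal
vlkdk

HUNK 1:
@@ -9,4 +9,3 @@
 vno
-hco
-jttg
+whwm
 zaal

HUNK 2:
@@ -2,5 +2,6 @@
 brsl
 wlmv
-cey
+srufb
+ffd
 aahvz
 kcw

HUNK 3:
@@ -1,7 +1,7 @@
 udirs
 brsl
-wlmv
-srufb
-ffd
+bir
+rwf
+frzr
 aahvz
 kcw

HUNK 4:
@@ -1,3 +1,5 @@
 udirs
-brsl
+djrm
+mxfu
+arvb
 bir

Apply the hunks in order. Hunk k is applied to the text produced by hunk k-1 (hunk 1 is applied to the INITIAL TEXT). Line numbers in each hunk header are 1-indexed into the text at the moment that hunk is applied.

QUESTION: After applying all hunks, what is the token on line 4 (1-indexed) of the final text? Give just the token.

Hunk 1: at line 9 remove [hco,jttg] add [whwm] -> 12 lines: udirs brsl wlmv cey aahvz kcw onsm nhh vno whwm zaal vlkdk
Hunk 2: at line 2 remove [cey] add [srufb,ffd] -> 13 lines: udirs brsl wlmv srufb ffd aahvz kcw onsm nhh vno whwm zaal vlkdk
Hunk 3: at line 1 remove [wlmv,srufb,ffd] add [bir,rwf,frzr] -> 13 lines: udirs brsl bir rwf frzr aahvz kcw onsm nhh vno whwm zaal vlkdk
Hunk 4: at line 1 remove [brsl] add [djrm,mxfu,arvb] -> 15 lines: udirs djrm mxfu arvb bir rwf frzr aahvz kcw onsm nhh vno whwm zaal vlkdk
Final line 4: arvb

Answer: arvb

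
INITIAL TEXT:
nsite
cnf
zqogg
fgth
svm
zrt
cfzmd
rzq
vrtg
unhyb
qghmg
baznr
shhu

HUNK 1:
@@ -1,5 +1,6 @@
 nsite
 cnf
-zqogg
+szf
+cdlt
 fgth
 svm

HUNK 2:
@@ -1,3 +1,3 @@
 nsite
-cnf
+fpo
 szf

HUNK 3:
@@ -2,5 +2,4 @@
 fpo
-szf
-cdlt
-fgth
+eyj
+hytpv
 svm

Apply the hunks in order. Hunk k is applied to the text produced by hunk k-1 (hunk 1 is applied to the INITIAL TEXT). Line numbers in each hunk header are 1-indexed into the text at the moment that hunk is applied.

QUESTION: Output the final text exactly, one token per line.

Hunk 1: at line 1 remove [zqogg] add [szf,cdlt] -> 14 lines: nsite cnf szf cdlt fgth svm zrt cfzmd rzq vrtg unhyb qghmg baznr shhu
Hunk 2: at line 1 remove [cnf] add [fpo] -> 14 lines: nsite fpo szf cdlt fgth svm zrt cfzmd rzq vrtg unhyb qghmg baznr shhu
Hunk 3: at line 2 remove [szf,cdlt,fgth] add [eyj,hytpv] -> 13 lines: nsite fpo eyj hytpv svm zrt cfzmd rzq vrtg unhyb qghmg baznr shhu

Answer: nsite
fpo
eyj
hytpv
svm
zrt
cfzmd
rzq
vrtg
unhyb
qghmg
baznr
shhu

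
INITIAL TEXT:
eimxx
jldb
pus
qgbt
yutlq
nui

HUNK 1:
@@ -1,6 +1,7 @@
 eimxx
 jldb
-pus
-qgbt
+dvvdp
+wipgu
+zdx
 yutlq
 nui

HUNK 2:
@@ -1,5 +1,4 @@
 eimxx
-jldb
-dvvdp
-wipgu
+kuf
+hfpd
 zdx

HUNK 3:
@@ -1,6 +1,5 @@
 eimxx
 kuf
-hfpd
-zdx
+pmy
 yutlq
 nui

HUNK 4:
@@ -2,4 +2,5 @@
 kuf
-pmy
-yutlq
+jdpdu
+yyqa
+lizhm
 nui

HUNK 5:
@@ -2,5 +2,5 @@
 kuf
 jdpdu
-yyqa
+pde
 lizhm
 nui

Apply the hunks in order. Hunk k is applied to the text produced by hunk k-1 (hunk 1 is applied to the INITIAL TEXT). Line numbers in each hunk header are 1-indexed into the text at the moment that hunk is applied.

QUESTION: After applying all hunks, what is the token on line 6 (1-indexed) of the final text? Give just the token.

Answer: nui

Derivation:
Hunk 1: at line 1 remove [pus,qgbt] add [dvvdp,wipgu,zdx] -> 7 lines: eimxx jldb dvvdp wipgu zdx yutlq nui
Hunk 2: at line 1 remove [jldb,dvvdp,wipgu] add [kuf,hfpd] -> 6 lines: eimxx kuf hfpd zdx yutlq nui
Hunk 3: at line 1 remove [hfpd,zdx] add [pmy] -> 5 lines: eimxx kuf pmy yutlq nui
Hunk 4: at line 2 remove [pmy,yutlq] add [jdpdu,yyqa,lizhm] -> 6 lines: eimxx kuf jdpdu yyqa lizhm nui
Hunk 5: at line 2 remove [yyqa] add [pde] -> 6 lines: eimxx kuf jdpdu pde lizhm nui
Final line 6: nui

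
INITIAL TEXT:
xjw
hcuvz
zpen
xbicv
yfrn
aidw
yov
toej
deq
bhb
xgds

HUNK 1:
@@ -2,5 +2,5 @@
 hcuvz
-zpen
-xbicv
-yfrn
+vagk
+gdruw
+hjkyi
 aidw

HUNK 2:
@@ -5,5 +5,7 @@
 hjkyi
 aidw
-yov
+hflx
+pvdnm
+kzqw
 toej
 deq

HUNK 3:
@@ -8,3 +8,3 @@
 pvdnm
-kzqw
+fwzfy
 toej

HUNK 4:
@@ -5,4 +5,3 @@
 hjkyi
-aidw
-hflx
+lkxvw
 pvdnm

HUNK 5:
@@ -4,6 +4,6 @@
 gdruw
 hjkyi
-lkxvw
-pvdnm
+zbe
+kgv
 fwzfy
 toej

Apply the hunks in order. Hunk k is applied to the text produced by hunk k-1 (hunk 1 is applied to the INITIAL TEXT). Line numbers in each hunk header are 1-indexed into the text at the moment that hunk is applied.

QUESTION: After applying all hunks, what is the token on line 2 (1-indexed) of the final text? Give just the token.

Hunk 1: at line 2 remove [zpen,xbicv,yfrn] add [vagk,gdruw,hjkyi] -> 11 lines: xjw hcuvz vagk gdruw hjkyi aidw yov toej deq bhb xgds
Hunk 2: at line 5 remove [yov] add [hflx,pvdnm,kzqw] -> 13 lines: xjw hcuvz vagk gdruw hjkyi aidw hflx pvdnm kzqw toej deq bhb xgds
Hunk 3: at line 8 remove [kzqw] add [fwzfy] -> 13 lines: xjw hcuvz vagk gdruw hjkyi aidw hflx pvdnm fwzfy toej deq bhb xgds
Hunk 4: at line 5 remove [aidw,hflx] add [lkxvw] -> 12 lines: xjw hcuvz vagk gdruw hjkyi lkxvw pvdnm fwzfy toej deq bhb xgds
Hunk 5: at line 4 remove [lkxvw,pvdnm] add [zbe,kgv] -> 12 lines: xjw hcuvz vagk gdruw hjkyi zbe kgv fwzfy toej deq bhb xgds
Final line 2: hcuvz

Answer: hcuvz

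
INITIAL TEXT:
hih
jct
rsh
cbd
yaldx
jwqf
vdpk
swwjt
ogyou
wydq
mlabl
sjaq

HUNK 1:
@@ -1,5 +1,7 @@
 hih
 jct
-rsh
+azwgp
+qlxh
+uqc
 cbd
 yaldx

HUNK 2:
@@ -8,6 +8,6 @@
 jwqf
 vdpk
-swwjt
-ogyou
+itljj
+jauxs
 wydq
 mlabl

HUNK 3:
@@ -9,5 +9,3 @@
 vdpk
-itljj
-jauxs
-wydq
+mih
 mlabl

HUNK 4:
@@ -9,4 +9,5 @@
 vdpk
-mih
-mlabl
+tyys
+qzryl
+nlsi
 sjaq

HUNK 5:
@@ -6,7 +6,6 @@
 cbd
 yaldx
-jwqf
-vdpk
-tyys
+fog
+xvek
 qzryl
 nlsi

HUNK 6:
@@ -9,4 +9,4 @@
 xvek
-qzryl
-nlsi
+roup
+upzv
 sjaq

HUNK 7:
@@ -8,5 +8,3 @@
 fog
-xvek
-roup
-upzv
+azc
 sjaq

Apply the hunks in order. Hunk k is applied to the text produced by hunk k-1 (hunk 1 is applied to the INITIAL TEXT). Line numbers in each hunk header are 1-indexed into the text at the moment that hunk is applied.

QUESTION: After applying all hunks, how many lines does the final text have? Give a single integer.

Hunk 1: at line 1 remove [rsh] add [azwgp,qlxh,uqc] -> 14 lines: hih jct azwgp qlxh uqc cbd yaldx jwqf vdpk swwjt ogyou wydq mlabl sjaq
Hunk 2: at line 8 remove [swwjt,ogyou] add [itljj,jauxs] -> 14 lines: hih jct azwgp qlxh uqc cbd yaldx jwqf vdpk itljj jauxs wydq mlabl sjaq
Hunk 3: at line 9 remove [itljj,jauxs,wydq] add [mih] -> 12 lines: hih jct azwgp qlxh uqc cbd yaldx jwqf vdpk mih mlabl sjaq
Hunk 4: at line 9 remove [mih,mlabl] add [tyys,qzryl,nlsi] -> 13 lines: hih jct azwgp qlxh uqc cbd yaldx jwqf vdpk tyys qzryl nlsi sjaq
Hunk 5: at line 6 remove [jwqf,vdpk,tyys] add [fog,xvek] -> 12 lines: hih jct azwgp qlxh uqc cbd yaldx fog xvek qzryl nlsi sjaq
Hunk 6: at line 9 remove [qzryl,nlsi] add [roup,upzv] -> 12 lines: hih jct azwgp qlxh uqc cbd yaldx fog xvek roup upzv sjaq
Hunk 7: at line 8 remove [xvek,roup,upzv] add [azc] -> 10 lines: hih jct azwgp qlxh uqc cbd yaldx fog azc sjaq
Final line count: 10

Answer: 10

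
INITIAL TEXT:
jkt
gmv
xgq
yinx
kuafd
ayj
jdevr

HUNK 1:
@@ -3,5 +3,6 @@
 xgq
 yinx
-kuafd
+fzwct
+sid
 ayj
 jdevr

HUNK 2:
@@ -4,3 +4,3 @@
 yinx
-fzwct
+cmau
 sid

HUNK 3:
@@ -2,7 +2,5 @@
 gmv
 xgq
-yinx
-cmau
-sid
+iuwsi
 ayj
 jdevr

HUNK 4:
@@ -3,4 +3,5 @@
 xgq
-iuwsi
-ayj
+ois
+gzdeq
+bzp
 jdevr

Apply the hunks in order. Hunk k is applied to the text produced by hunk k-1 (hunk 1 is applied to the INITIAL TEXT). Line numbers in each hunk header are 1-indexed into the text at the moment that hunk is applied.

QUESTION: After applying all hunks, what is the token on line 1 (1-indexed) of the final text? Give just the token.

Answer: jkt

Derivation:
Hunk 1: at line 3 remove [kuafd] add [fzwct,sid] -> 8 lines: jkt gmv xgq yinx fzwct sid ayj jdevr
Hunk 2: at line 4 remove [fzwct] add [cmau] -> 8 lines: jkt gmv xgq yinx cmau sid ayj jdevr
Hunk 3: at line 2 remove [yinx,cmau,sid] add [iuwsi] -> 6 lines: jkt gmv xgq iuwsi ayj jdevr
Hunk 4: at line 3 remove [iuwsi,ayj] add [ois,gzdeq,bzp] -> 7 lines: jkt gmv xgq ois gzdeq bzp jdevr
Final line 1: jkt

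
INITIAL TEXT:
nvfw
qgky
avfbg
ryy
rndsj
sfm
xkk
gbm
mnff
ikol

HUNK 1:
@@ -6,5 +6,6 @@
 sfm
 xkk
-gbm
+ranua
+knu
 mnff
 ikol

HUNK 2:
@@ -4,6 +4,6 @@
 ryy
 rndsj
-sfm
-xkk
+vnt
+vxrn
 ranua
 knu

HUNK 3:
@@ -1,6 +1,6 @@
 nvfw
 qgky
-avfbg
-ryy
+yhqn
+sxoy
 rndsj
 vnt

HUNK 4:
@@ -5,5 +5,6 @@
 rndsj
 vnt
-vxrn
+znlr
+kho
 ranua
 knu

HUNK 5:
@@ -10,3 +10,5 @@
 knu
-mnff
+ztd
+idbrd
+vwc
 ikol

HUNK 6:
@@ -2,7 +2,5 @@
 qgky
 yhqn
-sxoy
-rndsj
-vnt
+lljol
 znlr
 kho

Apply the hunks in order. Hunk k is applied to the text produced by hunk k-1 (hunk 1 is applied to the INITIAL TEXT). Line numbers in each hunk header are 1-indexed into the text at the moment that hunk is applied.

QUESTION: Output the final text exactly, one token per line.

Hunk 1: at line 6 remove [gbm] add [ranua,knu] -> 11 lines: nvfw qgky avfbg ryy rndsj sfm xkk ranua knu mnff ikol
Hunk 2: at line 4 remove [sfm,xkk] add [vnt,vxrn] -> 11 lines: nvfw qgky avfbg ryy rndsj vnt vxrn ranua knu mnff ikol
Hunk 3: at line 1 remove [avfbg,ryy] add [yhqn,sxoy] -> 11 lines: nvfw qgky yhqn sxoy rndsj vnt vxrn ranua knu mnff ikol
Hunk 4: at line 5 remove [vxrn] add [znlr,kho] -> 12 lines: nvfw qgky yhqn sxoy rndsj vnt znlr kho ranua knu mnff ikol
Hunk 5: at line 10 remove [mnff] add [ztd,idbrd,vwc] -> 14 lines: nvfw qgky yhqn sxoy rndsj vnt znlr kho ranua knu ztd idbrd vwc ikol
Hunk 6: at line 2 remove [sxoy,rndsj,vnt] add [lljol] -> 12 lines: nvfw qgky yhqn lljol znlr kho ranua knu ztd idbrd vwc ikol

Answer: nvfw
qgky
yhqn
lljol
znlr
kho
ranua
knu
ztd
idbrd
vwc
ikol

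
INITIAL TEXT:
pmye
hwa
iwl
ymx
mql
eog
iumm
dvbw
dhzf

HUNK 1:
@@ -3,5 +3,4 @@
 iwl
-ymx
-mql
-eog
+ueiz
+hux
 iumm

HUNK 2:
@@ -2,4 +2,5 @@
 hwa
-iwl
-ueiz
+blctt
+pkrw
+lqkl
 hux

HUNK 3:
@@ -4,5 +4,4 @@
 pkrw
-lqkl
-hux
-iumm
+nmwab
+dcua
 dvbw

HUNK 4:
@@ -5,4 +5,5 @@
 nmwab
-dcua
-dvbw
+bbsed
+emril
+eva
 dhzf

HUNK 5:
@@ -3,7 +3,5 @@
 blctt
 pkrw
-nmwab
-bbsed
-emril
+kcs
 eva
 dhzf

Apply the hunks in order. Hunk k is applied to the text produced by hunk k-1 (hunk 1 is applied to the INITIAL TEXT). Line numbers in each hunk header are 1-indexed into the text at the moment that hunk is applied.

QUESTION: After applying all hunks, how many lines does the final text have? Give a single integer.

Hunk 1: at line 3 remove [ymx,mql,eog] add [ueiz,hux] -> 8 lines: pmye hwa iwl ueiz hux iumm dvbw dhzf
Hunk 2: at line 2 remove [iwl,ueiz] add [blctt,pkrw,lqkl] -> 9 lines: pmye hwa blctt pkrw lqkl hux iumm dvbw dhzf
Hunk 3: at line 4 remove [lqkl,hux,iumm] add [nmwab,dcua] -> 8 lines: pmye hwa blctt pkrw nmwab dcua dvbw dhzf
Hunk 4: at line 5 remove [dcua,dvbw] add [bbsed,emril,eva] -> 9 lines: pmye hwa blctt pkrw nmwab bbsed emril eva dhzf
Hunk 5: at line 3 remove [nmwab,bbsed,emril] add [kcs] -> 7 lines: pmye hwa blctt pkrw kcs eva dhzf
Final line count: 7

Answer: 7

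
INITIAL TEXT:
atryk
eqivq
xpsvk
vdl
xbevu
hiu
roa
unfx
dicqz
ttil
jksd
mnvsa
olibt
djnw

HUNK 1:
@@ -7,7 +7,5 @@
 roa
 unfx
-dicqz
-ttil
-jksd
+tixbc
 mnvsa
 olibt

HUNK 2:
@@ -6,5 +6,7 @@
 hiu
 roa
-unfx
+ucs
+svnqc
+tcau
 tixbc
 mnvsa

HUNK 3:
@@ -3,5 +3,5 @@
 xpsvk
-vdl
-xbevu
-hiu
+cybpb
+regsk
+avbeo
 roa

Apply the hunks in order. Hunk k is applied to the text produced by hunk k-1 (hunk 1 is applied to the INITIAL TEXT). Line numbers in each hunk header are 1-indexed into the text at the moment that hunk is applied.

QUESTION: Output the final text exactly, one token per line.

Hunk 1: at line 7 remove [dicqz,ttil,jksd] add [tixbc] -> 12 lines: atryk eqivq xpsvk vdl xbevu hiu roa unfx tixbc mnvsa olibt djnw
Hunk 2: at line 6 remove [unfx] add [ucs,svnqc,tcau] -> 14 lines: atryk eqivq xpsvk vdl xbevu hiu roa ucs svnqc tcau tixbc mnvsa olibt djnw
Hunk 3: at line 3 remove [vdl,xbevu,hiu] add [cybpb,regsk,avbeo] -> 14 lines: atryk eqivq xpsvk cybpb regsk avbeo roa ucs svnqc tcau tixbc mnvsa olibt djnw

Answer: atryk
eqivq
xpsvk
cybpb
regsk
avbeo
roa
ucs
svnqc
tcau
tixbc
mnvsa
olibt
djnw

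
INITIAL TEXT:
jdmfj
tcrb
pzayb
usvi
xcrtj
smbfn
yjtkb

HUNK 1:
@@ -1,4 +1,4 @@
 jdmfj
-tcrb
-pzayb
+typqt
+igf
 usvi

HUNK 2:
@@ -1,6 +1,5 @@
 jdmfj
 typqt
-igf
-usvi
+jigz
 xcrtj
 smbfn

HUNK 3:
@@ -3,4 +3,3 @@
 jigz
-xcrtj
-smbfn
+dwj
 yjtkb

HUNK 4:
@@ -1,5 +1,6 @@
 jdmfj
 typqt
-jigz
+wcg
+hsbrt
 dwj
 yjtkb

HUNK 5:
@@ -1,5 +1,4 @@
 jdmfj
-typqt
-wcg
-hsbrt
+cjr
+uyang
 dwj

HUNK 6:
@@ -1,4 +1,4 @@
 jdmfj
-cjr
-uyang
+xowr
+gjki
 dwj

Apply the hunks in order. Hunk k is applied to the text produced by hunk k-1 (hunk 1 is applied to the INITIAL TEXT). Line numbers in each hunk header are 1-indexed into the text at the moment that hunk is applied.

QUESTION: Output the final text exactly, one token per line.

Answer: jdmfj
xowr
gjki
dwj
yjtkb

Derivation:
Hunk 1: at line 1 remove [tcrb,pzayb] add [typqt,igf] -> 7 lines: jdmfj typqt igf usvi xcrtj smbfn yjtkb
Hunk 2: at line 1 remove [igf,usvi] add [jigz] -> 6 lines: jdmfj typqt jigz xcrtj smbfn yjtkb
Hunk 3: at line 3 remove [xcrtj,smbfn] add [dwj] -> 5 lines: jdmfj typqt jigz dwj yjtkb
Hunk 4: at line 1 remove [jigz] add [wcg,hsbrt] -> 6 lines: jdmfj typqt wcg hsbrt dwj yjtkb
Hunk 5: at line 1 remove [typqt,wcg,hsbrt] add [cjr,uyang] -> 5 lines: jdmfj cjr uyang dwj yjtkb
Hunk 6: at line 1 remove [cjr,uyang] add [xowr,gjki] -> 5 lines: jdmfj xowr gjki dwj yjtkb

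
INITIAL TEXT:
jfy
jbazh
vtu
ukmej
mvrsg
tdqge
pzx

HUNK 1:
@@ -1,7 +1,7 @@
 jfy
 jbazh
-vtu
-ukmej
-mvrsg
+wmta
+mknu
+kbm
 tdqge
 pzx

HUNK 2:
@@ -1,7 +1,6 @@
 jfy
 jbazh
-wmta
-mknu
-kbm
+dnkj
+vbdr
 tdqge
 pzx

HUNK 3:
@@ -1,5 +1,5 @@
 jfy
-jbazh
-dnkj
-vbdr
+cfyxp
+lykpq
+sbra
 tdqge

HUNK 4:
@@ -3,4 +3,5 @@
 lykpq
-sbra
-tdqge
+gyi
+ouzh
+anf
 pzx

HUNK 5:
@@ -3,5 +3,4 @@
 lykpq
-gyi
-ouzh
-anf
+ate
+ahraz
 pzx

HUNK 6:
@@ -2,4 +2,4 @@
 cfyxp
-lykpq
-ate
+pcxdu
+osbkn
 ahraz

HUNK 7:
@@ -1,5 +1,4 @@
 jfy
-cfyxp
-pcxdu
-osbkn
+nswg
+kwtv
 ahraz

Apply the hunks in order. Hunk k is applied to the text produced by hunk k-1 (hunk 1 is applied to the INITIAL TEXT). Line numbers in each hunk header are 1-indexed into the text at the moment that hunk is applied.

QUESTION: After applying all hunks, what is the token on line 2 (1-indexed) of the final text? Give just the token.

Answer: nswg

Derivation:
Hunk 1: at line 1 remove [vtu,ukmej,mvrsg] add [wmta,mknu,kbm] -> 7 lines: jfy jbazh wmta mknu kbm tdqge pzx
Hunk 2: at line 1 remove [wmta,mknu,kbm] add [dnkj,vbdr] -> 6 lines: jfy jbazh dnkj vbdr tdqge pzx
Hunk 3: at line 1 remove [jbazh,dnkj,vbdr] add [cfyxp,lykpq,sbra] -> 6 lines: jfy cfyxp lykpq sbra tdqge pzx
Hunk 4: at line 3 remove [sbra,tdqge] add [gyi,ouzh,anf] -> 7 lines: jfy cfyxp lykpq gyi ouzh anf pzx
Hunk 5: at line 3 remove [gyi,ouzh,anf] add [ate,ahraz] -> 6 lines: jfy cfyxp lykpq ate ahraz pzx
Hunk 6: at line 2 remove [lykpq,ate] add [pcxdu,osbkn] -> 6 lines: jfy cfyxp pcxdu osbkn ahraz pzx
Hunk 7: at line 1 remove [cfyxp,pcxdu,osbkn] add [nswg,kwtv] -> 5 lines: jfy nswg kwtv ahraz pzx
Final line 2: nswg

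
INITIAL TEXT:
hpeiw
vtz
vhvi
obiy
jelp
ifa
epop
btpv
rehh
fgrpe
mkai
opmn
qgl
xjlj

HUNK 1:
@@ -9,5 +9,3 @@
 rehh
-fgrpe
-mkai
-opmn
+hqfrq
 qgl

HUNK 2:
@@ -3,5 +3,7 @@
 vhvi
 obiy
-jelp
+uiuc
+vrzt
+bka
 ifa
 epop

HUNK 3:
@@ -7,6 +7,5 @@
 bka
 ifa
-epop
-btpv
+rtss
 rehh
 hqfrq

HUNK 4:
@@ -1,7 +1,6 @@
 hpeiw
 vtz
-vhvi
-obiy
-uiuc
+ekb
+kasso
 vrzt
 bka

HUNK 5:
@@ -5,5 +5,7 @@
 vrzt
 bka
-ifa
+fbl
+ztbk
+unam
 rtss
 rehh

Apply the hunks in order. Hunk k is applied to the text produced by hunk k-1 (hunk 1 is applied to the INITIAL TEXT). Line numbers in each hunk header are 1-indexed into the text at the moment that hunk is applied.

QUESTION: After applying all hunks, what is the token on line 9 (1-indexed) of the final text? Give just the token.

Answer: unam

Derivation:
Hunk 1: at line 9 remove [fgrpe,mkai,opmn] add [hqfrq] -> 12 lines: hpeiw vtz vhvi obiy jelp ifa epop btpv rehh hqfrq qgl xjlj
Hunk 2: at line 3 remove [jelp] add [uiuc,vrzt,bka] -> 14 lines: hpeiw vtz vhvi obiy uiuc vrzt bka ifa epop btpv rehh hqfrq qgl xjlj
Hunk 3: at line 7 remove [epop,btpv] add [rtss] -> 13 lines: hpeiw vtz vhvi obiy uiuc vrzt bka ifa rtss rehh hqfrq qgl xjlj
Hunk 4: at line 1 remove [vhvi,obiy,uiuc] add [ekb,kasso] -> 12 lines: hpeiw vtz ekb kasso vrzt bka ifa rtss rehh hqfrq qgl xjlj
Hunk 5: at line 5 remove [ifa] add [fbl,ztbk,unam] -> 14 lines: hpeiw vtz ekb kasso vrzt bka fbl ztbk unam rtss rehh hqfrq qgl xjlj
Final line 9: unam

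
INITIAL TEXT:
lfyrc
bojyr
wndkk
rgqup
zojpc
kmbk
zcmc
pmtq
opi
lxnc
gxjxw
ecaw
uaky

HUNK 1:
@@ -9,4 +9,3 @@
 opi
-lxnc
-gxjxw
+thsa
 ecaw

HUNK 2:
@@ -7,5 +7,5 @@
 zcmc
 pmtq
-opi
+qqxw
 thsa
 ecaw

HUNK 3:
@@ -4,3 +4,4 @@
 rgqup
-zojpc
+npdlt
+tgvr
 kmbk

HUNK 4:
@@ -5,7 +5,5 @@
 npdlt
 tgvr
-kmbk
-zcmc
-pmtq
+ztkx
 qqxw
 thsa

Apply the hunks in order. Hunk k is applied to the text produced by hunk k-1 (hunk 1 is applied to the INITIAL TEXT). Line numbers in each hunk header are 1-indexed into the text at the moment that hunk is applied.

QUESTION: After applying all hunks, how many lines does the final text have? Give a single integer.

Hunk 1: at line 9 remove [lxnc,gxjxw] add [thsa] -> 12 lines: lfyrc bojyr wndkk rgqup zojpc kmbk zcmc pmtq opi thsa ecaw uaky
Hunk 2: at line 7 remove [opi] add [qqxw] -> 12 lines: lfyrc bojyr wndkk rgqup zojpc kmbk zcmc pmtq qqxw thsa ecaw uaky
Hunk 3: at line 4 remove [zojpc] add [npdlt,tgvr] -> 13 lines: lfyrc bojyr wndkk rgqup npdlt tgvr kmbk zcmc pmtq qqxw thsa ecaw uaky
Hunk 4: at line 5 remove [kmbk,zcmc,pmtq] add [ztkx] -> 11 lines: lfyrc bojyr wndkk rgqup npdlt tgvr ztkx qqxw thsa ecaw uaky
Final line count: 11

Answer: 11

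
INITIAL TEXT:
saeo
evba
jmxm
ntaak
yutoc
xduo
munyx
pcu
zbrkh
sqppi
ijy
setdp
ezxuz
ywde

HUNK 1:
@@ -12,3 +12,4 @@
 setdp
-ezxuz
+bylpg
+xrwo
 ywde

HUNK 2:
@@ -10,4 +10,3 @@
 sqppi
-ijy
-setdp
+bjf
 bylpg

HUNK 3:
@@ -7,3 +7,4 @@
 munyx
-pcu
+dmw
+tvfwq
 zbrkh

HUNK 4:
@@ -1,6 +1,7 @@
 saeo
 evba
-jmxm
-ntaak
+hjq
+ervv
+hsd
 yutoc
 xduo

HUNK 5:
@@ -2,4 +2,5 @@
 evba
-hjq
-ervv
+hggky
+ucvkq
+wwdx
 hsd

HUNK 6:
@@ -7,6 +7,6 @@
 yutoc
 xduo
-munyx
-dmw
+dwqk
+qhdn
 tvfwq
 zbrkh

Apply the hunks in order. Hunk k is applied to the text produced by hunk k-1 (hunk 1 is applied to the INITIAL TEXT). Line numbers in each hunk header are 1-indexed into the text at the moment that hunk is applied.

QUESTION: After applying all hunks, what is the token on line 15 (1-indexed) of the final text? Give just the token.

Hunk 1: at line 12 remove [ezxuz] add [bylpg,xrwo] -> 15 lines: saeo evba jmxm ntaak yutoc xduo munyx pcu zbrkh sqppi ijy setdp bylpg xrwo ywde
Hunk 2: at line 10 remove [ijy,setdp] add [bjf] -> 14 lines: saeo evba jmxm ntaak yutoc xduo munyx pcu zbrkh sqppi bjf bylpg xrwo ywde
Hunk 3: at line 7 remove [pcu] add [dmw,tvfwq] -> 15 lines: saeo evba jmxm ntaak yutoc xduo munyx dmw tvfwq zbrkh sqppi bjf bylpg xrwo ywde
Hunk 4: at line 1 remove [jmxm,ntaak] add [hjq,ervv,hsd] -> 16 lines: saeo evba hjq ervv hsd yutoc xduo munyx dmw tvfwq zbrkh sqppi bjf bylpg xrwo ywde
Hunk 5: at line 2 remove [hjq,ervv] add [hggky,ucvkq,wwdx] -> 17 lines: saeo evba hggky ucvkq wwdx hsd yutoc xduo munyx dmw tvfwq zbrkh sqppi bjf bylpg xrwo ywde
Hunk 6: at line 7 remove [munyx,dmw] add [dwqk,qhdn] -> 17 lines: saeo evba hggky ucvkq wwdx hsd yutoc xduo dwqk qhdn tvfwq zbrkh sqppi bjf bylpg xrwo ywde
Final line 15: bylpg

Answer: bylpg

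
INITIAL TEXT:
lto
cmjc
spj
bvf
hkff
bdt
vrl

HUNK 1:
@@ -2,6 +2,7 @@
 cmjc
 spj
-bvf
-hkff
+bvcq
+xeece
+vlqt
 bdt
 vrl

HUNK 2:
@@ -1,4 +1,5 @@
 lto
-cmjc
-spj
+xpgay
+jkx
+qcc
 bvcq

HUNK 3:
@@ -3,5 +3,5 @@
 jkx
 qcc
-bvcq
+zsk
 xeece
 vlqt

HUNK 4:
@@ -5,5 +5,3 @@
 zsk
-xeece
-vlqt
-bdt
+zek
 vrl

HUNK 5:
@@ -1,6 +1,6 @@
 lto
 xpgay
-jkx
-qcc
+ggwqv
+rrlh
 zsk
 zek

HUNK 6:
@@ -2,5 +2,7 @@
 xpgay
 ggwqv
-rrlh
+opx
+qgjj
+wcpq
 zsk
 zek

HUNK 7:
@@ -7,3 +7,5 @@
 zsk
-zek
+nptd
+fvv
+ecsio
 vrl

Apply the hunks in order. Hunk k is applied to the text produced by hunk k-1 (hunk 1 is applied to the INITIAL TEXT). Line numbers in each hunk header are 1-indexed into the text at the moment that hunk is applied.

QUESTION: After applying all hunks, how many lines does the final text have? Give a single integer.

Hunk 1: at line 2 remove [bvf,hkff] add [bvcq,xeece,vlqt] -> 8 lines: lto cmjc spj bvcq xeece vlqt bdt vrl
Hunk 2: at line 1 remove [cmjc,spj] add [xpgay,jkx,qcc] -> 9 lines: lto xpgay jkx qcc bvcq xeece vlqt bdt vrl
Hunk 3: at line 3 remove [bvcq] add [zsk] -> 9 lines: lto xpgay jkx qcc zsk xeece vlqt bdt vrl
Hunk 4: at line 5 remove [xeece,vlqt,bdt] add [zek] -> 7 lines: lto xpgay jkx qcc zsk zek vrl
Hunk 5: at line 1 remove [jkx,qcc] add [ggwqv,rrlh] -> 7 lines: lto xpgay ggwqv rrlh zsk zek vrl
Hunk 6: at line 2 remove [rrlh] add [opx,qgjj,wcpq] -> 9 lines: lto xpgay ggwqv opx qgjj wcpq zsk zek vrl
Hunk 7: at line 7 remove [zek] add [nptd,fvv,ecsio] -> 11 lines: lto xpgay ggwqv opx qgjj wcpq zsk nptd fvv ecsio vrl
Final line count: 11

Answer: 11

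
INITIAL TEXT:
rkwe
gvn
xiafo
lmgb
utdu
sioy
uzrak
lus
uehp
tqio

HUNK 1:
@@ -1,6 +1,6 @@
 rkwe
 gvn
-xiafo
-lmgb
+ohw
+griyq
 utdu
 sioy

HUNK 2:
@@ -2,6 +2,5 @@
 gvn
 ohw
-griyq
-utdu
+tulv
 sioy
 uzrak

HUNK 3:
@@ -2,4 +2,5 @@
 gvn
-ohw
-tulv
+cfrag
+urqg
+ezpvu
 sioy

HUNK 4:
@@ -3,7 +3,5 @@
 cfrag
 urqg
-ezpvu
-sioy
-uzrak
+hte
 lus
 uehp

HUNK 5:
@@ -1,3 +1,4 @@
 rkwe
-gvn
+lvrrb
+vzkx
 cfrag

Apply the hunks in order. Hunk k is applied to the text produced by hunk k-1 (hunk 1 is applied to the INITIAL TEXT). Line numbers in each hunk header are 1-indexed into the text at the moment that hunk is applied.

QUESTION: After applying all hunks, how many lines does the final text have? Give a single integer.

Answer: 9

Derivation:
Hunk 1: at line 1 remove [xiafo,lmgb] add [ohw,griyq] -> 10 lines: rkwe gvn ohw griyq utdu sioy uzrak lus uehp tqio
Hunk 2: at line 2 remove [griyq,utdu] add [tulv] -> 9 lines: rkwe gvn ohw tulv sioy uzrak lus uehp tqio
Hunk 3: at line 2 remove [ohw,tulv] add [cfrag,urqg,ezpvu] -> 10 lines: rkwe gvn cfrag urqg ezpvu sioy uzrak lus uehp tqio
Hunk 4: at line 3 remove [ezpvu,sioy,uzrak] add [hte] -> 8 lines: rkwe gvn cfrag urqg hte lus uehp tqio
Hunk 5: at line 1 remove [gvn] add [lvrrb,vzkx] -> 9 lines: rkwe lvrrb vzkx cfrag urqg hte lus uehp tqio
Final line count: 9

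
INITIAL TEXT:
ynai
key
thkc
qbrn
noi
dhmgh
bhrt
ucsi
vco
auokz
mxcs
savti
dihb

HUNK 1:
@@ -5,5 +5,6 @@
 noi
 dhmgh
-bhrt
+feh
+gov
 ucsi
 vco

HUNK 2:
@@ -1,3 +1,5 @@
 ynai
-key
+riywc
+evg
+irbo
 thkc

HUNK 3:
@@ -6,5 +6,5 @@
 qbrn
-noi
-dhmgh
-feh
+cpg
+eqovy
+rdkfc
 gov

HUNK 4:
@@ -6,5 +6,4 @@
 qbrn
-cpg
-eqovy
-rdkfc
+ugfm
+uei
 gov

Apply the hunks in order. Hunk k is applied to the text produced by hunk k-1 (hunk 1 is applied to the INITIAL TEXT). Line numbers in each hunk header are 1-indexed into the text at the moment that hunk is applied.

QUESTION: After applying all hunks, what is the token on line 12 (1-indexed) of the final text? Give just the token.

Hunk 1: at line 5 remove [bhrt] add [feh,gov] -> 14 lines: ynai key thkc qbrn noi dhmgh feh gov ucsi vco auokz mxcs savti dihb
Hunk 2: at line 1 remove [key] add [riywc,evg,irbo] -> 16 lines: ynai riywc evg irbo thkc qbrn noi dhmgh feh gov ucsi vco auokz mxcs savti dihb
Hunk 3: at line 6 remove [noi,dhmgh,feh] add [cpg,eqovy,rdkfc] -> 16 lines: ynai riywc evg irbo thkc qbrn cpg eqovy rdkfc gov ucsi vco auokz mxcs savti dihb
Hunk 4: at line 6 remove [cpg,eqovy,rdkfc] add [ugfm,uei] -> 15 lines: ynai riywc evg irbo thkc qbrn ugfm uei gov ucsi vco auokz mxcs savti dihb
Final line 12: auokz

Answer: auokz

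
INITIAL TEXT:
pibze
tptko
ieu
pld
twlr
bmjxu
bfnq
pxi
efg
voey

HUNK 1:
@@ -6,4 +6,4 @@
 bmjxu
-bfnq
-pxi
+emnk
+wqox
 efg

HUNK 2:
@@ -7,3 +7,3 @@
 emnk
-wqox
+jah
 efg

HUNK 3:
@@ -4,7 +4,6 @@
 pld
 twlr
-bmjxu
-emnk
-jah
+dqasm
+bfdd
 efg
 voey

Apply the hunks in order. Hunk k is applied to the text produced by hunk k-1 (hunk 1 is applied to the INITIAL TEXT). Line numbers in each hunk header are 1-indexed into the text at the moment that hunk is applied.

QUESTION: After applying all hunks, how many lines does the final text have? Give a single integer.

Answer: 9

Derivation:
Hunk 1: at line 6 remove [bfnq,pxi] add [emnk,wqox] -> 10 lines: pibze tptko ieu pld twlr bmjxu emnk wqox efg voey
Hunk 2: at line 7 remove [wqox] add [jah] -> 10 lines: pibze tptko ieu pld twlr bmjxu emnk jah efg voey
Hunk 3: at line 4 remove [bmjxu,emnk,jah] add [dqasm,bfdd] -> 9 lines: pibze tptko ieu pld twlr dqasm bfdd efg voey
Final line count: 9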